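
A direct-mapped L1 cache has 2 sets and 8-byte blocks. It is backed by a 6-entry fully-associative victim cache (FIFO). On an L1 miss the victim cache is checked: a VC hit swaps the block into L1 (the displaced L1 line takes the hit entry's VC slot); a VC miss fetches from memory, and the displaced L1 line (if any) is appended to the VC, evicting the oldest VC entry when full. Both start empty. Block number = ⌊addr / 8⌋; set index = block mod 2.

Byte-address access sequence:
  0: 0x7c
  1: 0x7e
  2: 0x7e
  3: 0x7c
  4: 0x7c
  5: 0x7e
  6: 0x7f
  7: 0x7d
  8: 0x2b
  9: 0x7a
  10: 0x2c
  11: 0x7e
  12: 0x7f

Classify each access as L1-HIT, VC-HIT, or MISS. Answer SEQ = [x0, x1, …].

#0 0x7c→b15/s1 MISS; vc=[]
#1 0x7e→b15/s1 L1-HIT; vc=[]
#2 0x7e→b15/s1 L1-HIT; vc=[]
#3 0x7c→b15/s1 L1-HIT; vc=[]
#4 0x7c→b15/s1 L1-HIT; vc=[]
#5 0x7e→b15/s1 L1-HIT; vc=[]
#6 0x7f→b15/s1 L1-HIT; vc=[]
#7 0x7d→b15/s1 L1-HIT; vc=[]
#8 0x2b→b5/s1 MISS; vc=[15]
#9 0x7a→b15/s1 VC-HIT; vc=[5]
#10 0x2c→b5/s1 VC-HIT; vc=[15]
#11 0x7e→b15/s1 VC-HIT; vc=[5]
#12 0x7f→b15/s1 L1-HIT; vc=[5]

SEQ = [MISS, L1-HIT, L1-HIT, L1-HIT, L1-HIT, L1-HIT, L1-HIT, L1-HIT, MISS, VC-HIT, VC-HIT, VC-HIT, L1-HIT]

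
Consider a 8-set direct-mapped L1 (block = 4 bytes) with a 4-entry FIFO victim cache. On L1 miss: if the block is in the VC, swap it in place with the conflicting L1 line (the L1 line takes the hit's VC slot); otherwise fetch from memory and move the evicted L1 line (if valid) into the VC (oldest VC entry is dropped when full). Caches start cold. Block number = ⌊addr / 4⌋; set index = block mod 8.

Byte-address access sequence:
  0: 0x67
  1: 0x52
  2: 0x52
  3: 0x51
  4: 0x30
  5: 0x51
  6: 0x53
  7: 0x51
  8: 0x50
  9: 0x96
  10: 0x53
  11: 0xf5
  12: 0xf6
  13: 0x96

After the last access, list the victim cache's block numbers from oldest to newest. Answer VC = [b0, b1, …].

  [0] addr=0x67 blk=25 s=1: MISS | VC []
  [1] addr=0x52 blk=20 s=4: MISS | VC []
  [2] addr=0x52 blk=20 s=4: L1-HIT | VC []
  [3] addr=0x51 blk=20 s=4: L1-HIT | VC []
  [4] addr=0x30 blk=12 s=4: MISS | VC [20]
  [5] addr=0x51 blk=20 s=4: VC-HIT | VC [12]
  [6] addr=0x53 blk=20 s=4: L1-HIT | VC [12]
  [7] addr=0x51 blk=20 s=4: L1-HIT | VC [12]
  [8] addr=0x50 blk=20 s=4: L1-HIT | VC [12]
  [9] addr=0x96 blk=37 s=5: MISS | VC [12]
  [10] addr=0x53 blk=20 s=4: L1-HIT | VC [12]
  [11] addr=0xf5 blk=61 s=5: MISS | VC [12, 37]
  [12] addr=0xf6 blk=61 s=5: L1-HIT | VC [12, 37]
  [13] addr=0x96 blk=37 s=5: VC-HIT | VC [12, 61]

VC = [12, 61]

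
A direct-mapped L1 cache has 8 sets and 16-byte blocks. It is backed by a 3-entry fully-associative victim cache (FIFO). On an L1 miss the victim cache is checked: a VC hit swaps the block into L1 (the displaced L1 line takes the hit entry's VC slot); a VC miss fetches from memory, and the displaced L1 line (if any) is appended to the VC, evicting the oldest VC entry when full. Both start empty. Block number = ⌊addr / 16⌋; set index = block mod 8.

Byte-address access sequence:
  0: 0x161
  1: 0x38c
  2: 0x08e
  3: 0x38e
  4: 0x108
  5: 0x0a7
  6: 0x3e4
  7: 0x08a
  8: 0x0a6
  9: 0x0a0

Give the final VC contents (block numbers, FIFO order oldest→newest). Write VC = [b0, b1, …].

0: 0x161 (blk 22, set 6) → MISS  vc=[]
1: 0x38c (blk 56, set 0) → MISS  vc=[]
2: 0x8e (blk 8, set 0) → MISS  vc=[56]
3: 0x38e (blk 56, set 0) → VC-HIT  vc=[8]
4: 0x108 (blk 16, set 0) → MISS  vc=[8, 56]
5: 0xa7 (blk 10, set 2) → MISS  vc=[8, 56]
6: 0x3e4 (blk 62, set 6) → MISS  vc=[8, 56, 22]
7: 0x8a (blk 8, set 0) → VC-HIT  vc=[16, 56, 22]
8: 0xa6 (blk 10, set 2) → L1-HIT  vc=[16, 56, 22]
9: 0xa0 (blk 10, set 2) → L1-HIT  vc=[16, 56, 22]

VC = [16, 56, 22]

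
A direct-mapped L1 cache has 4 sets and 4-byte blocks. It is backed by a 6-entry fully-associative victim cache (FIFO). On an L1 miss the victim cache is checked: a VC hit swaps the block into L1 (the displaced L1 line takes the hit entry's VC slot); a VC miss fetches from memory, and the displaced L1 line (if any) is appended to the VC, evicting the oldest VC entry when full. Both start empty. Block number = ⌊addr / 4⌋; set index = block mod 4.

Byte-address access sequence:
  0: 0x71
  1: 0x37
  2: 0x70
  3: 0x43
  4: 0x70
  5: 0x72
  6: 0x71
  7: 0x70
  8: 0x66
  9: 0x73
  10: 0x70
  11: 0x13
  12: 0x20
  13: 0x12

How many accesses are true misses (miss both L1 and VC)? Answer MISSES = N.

MISSES = 6

  [0] addr=0x71 blk=28 s=0: MISS | VC []
  [1] addr=0x37 blk=13 s=1: MISS | VC []
  [2] addr=0x70 blk=28 s=0: L1-HIT | VC []
  [3] addr=0x43 blk=16 s=0: MISS | VC [28]
  [4] addr=0x70 blk=28 s=0: VC-HIT | VC [16]
  [5] addr=0x72 blk=28 s=0: L1-HIT | VC [16]
  [6] addr=0x71 blk=28 s=0: L1-HIT | VC [16]
  [7] addr=0x70 blk=28 s=0: L1-HIT | VC [16]
  [8] addr=0x66 blk=25 s=1: MISS | VC [16, 13]
  [9] addr=0x73 blk=28 s=0: L1-HIT | VC [16, 13]
  [10] addr=0x70 blk=28 s=0: L1-HIT | VC [16, 13]
  [11] addr=0x13 blk=4 s=0: MISS | VC [16, 13, 28]
  [12] addr=0x20 blk=8 s=0: MISS | VC [16, 13, 28, 4]
  [13] addr=0x12 blk=4 s=0: VC-HIT | VC [16, 13, 28, 8]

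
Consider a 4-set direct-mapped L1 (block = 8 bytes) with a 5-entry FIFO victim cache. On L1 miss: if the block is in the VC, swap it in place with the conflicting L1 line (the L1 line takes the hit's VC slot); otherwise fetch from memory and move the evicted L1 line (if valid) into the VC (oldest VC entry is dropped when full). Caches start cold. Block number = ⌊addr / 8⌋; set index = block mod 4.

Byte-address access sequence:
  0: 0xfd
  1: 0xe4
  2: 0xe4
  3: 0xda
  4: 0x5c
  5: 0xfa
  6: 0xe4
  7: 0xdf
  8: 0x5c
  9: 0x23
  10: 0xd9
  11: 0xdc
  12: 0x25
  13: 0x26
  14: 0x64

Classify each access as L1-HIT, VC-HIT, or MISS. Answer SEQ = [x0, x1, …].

SEQ = [MISS, MISS, L1-HIT, MISS, MISS, VC-HIT, L1-HIT, VC-HIT, VC-HIT, MISS, VC-HIT, L1-HIT, L1-HIT, L1-HIT, MISS]

  [0] addr=0xfd blk=31 s=3: MISS | VC []
  [1] addr=0xe4 blk=28 s=0: MISS | VC []
  [2] addr=0xe4 blk=28 s=0: L1-HIT | VC []
  [3] addr=0xda blk=27 s=3: MISS | VC [31]
  [4] addr=0x5c blk=11 s=3: MISS | VC [31, 27]
  [5] addr=0xfa blk=31 s=3: VC-HIT | VC [11, 27]
  [6] addr=0xe4 blk=28 s=0: L1-HIT | VC [11, 27]
  [7] addr=0xdf blk=27 s=3: VC-HIT | VC [11, 31]
  [8] addr=0x5c blk=11 s=3: VC-HIT | VC [27, 31]
  [9] addr=0x23 blk=4 s=0: MISS | VC [27, 31, 28]
  [10] addr=0xd9 blk=27 s=3: VC-HIT | VC [11, 31, 28]
  [11] addr=0xdc blk=27 s=3: L1-HIT | VC [11, 31, 28]
  [12] addr=0x25 blk=4 s=0: L1-HIT | VC [11, 31, 28]
  [13] addr=0x26 blk=4 s=0: L1-HIT | VC [11, 31, 28]
  [14] addr=0x64 blk=12 s=0: MISS | VC [11, 31, 28, 4]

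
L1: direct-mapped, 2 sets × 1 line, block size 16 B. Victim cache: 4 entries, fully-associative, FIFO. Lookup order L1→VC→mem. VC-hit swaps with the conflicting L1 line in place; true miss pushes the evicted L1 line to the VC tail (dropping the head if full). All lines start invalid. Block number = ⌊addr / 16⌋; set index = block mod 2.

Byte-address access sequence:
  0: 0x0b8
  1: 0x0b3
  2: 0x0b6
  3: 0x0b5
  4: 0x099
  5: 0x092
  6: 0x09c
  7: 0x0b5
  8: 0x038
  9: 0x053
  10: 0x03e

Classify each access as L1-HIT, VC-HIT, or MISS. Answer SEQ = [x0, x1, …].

0: 0xb8 (blk 11, set 1) → MISS  vc=[]
1: 0xb3 (blk 11, set 1) → L1-HIT  vc=[]
2: 0xb6 (blk 11, set 1) → L1-HIT  vc=[]
3: 0xb5 (blk 11, set 1) → L1-HIT  vc=[]
4: 0x99 (blk 9, set 1) → MISS  vc=[11]
5: 0x92 (blk 9, set 1) → L1-HIT  vc=[11]
6: 0x9c (blk 9, set 1) → L1-HIT  vc=[11]
7: 0xb5 (blk 11, set 1) → VC-HIT  vc=[9]
8: 0x38 (blk 3, set 1) → MISS  vc=[9, 11]
9: 0x53 (blk 5, set 1) → MISS  vc=[9, 11, 3]
10: 0x3e (blk 3, set 1) → VC-HIT  vc=[9, 11, 5]

SEQ = [MISS, L1-HIT, L1-HIT, L1-HIT, MISS, L1-HIT, L1-HIT, VC-HIT, MISS, MISS, VC-HIT]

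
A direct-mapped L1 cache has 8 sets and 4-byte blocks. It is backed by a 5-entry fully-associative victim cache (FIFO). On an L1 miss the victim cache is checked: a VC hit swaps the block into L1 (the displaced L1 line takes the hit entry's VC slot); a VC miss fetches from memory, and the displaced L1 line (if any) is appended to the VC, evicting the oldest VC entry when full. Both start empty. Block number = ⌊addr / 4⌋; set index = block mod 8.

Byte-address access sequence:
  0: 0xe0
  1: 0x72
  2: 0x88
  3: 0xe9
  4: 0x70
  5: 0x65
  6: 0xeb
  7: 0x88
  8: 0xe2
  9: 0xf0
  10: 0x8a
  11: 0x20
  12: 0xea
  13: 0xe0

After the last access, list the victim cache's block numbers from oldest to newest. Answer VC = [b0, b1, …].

0: 0xe0 (blk 56, set 0) → MISS  vc=[]
1: 0x72 (blk 28, set 4) → MISS  vc=[]
2: 0x88 (blk 34, set 2) → MISS  vc=[]
3: 0xe9 (blk 58, set 2) → MISS  vc=[34]
4: 0x70 (blk 28, set 4) → L1-HIT  vc=[34]
5: 0x65 (blk 25, set 1) → MISS  vc=[34]
6: 0xeb (blk 58, set 2) → L1-HIT  vc=[34]
7: 0x88 (blk 34, set 2) → VC-HIT  vc=[58]
8: 0xe2 (blk 56, set 0) → L1-HIT  vc=[58]
9: 0xf0 (blk 60, set 4) → MISS  vc=[58, 28]
10: 0x8a (blk 34, set 2) → L1-HIT  vc=[58, 28]
11: 0x20 (blk 8, set 0) → MISS  vc=[58, 28, 56]
12: 0xea (blk 58, set 2) → VC-HIT  vc=[34, 28, 56]
13: 0xe0 (blk 56, set 0) → VC-HIT  vc=[34, 28, 8]

VC = [34, 28, 8]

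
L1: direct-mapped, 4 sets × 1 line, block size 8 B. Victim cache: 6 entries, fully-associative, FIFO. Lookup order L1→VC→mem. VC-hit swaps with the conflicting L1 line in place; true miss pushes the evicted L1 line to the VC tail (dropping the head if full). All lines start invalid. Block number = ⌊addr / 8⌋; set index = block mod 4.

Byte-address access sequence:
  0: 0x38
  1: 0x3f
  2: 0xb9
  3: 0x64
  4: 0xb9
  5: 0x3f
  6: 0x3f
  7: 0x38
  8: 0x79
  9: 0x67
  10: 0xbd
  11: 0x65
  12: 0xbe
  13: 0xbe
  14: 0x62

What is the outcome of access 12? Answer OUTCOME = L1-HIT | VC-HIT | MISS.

OUTCOME = L1-HIT

  [0] addr=0x38 blk=7 s=3: MISS | VC []
  [1] addr=0x3f blk=7 s=3: L1-HIT | VC []
  [2] addr=0xb9 blk=23 s=3: MISS | VC [7]
  [3] addr=0x64 blk=12 s=0: MISS | VC [7]
  [4] addr=0xb9 blk=23 s=3: L1-HIT | VC [7]
  [5] addr=0x3f blk=7 s=3: VC-HIT | VC [23]
  [6] addr=0x3f blk=7 s=3: L1-HIT | VC [23]
  [7] addr=0x38 blk=7 s=3: L1-HIT | VC [23]
  [8] addr=0x79 blk=15 s=3: MISS | VC [23, 7]
  [9] addr=0x67 blk=12 s=0: L1-HIT | VC [23, 7]
  [10] addr=0xbd blk=23 s=3: VC-HIT | VC [15, 7]
  [11] addr=0x65 blk=12 s=0: L1-HIT | VC [15, 7]
  [12] addr=0xbe blk=23 s=3: L1-HIT | VC [15, 7]
  [13] addr=0xbe blk=23 s=3: L1-HIT | VC [15, 7]
  [14] addr=0x62 blk=12 s=0: L1-HIT | VC [15, 7]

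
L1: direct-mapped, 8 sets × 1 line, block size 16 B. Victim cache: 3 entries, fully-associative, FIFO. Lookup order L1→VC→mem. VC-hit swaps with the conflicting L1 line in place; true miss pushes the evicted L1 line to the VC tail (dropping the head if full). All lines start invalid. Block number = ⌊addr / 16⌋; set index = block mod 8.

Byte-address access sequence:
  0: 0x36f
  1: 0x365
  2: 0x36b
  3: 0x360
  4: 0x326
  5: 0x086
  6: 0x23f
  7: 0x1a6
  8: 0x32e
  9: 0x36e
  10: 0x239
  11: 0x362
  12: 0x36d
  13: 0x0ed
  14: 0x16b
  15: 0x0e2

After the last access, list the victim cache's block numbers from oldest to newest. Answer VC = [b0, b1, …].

  [0] addr=0x36f blk=54 s=6: MISS | VC []
  [1] addr=0x365 blk=54 s=6: L1-HIT | VC []
  [2] addr=0x36b blk=54 s=6: L1-HIT | VC []
  [3] addr=0x360 blk=54 s=6: L1-HIT | VC []
  [4] addr=0x326 blk=50 s=2: MISS | VC []
  [5] addr=0x86 blk=8 s=0: MISS | VC []
  [6] addr=0x23f blk=35 s=3: MISS | VC []
  [7] addr=0x1a6 blk=26 s=2: MISS | VC [50]
  [8] addr=0x32e blk=50 s=2: VC-HIT | VC [26]
  [9] addr=0x36e blk=54 s=6: L1-HIT | VC [26]
  [10] addr=0x239 blk=35 s=3: L1-HIT | VC [26]
  [11] addr=0x362 blk=54 s=6: L1-HIT | VC [26]
  [12] addr=0x36d blk=54 s=6: L1-HIT | VC [26]
  [13] addr=0xed blk=14 s=6: MISS | VC [26, 54]
  [14] addr=0x16b blk=22 s=6: MISS | VC [26, 54, 14]
  [15] addr=0xe2 blk=14 s=6: VC-HIT | VC [26, 54, 22]

VC = [26, 54, 22]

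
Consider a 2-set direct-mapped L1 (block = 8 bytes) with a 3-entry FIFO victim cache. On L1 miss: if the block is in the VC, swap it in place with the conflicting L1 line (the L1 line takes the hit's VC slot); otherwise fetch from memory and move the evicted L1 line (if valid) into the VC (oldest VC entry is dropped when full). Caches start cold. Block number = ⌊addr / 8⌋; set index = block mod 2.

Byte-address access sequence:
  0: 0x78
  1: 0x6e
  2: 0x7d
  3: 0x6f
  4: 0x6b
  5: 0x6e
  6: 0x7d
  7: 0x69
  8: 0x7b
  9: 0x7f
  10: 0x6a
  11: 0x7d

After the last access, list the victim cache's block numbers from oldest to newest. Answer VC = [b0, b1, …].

VC = [13]

0: 0x78 (blk 15, set 1) → MISS  vc=[]
1: 0x6e (blk 13, set 1) → MISS  vc=[15]
2: 0x7d (blk 15, set 1) → VC-HIT  vc=[13]
3: 0x6f (blk 13, set 1) → VC-HIT  vc=[15]
4: 0x6b (blk 13, set 1) → L1-HIT  vc=[15]
5: 0x6e (blk 13, set 1) → L1-HIT  vc=[15]
6: 0x7d (blk 15, set 1) → VC-HIT  vc=[13]
7: 0x69 (blk 13, set 1) → VC-HIT  vc=[15]
8: 0x7b (blk 15, set 1) → VC-HIT  vc=[13]
9: 0x7f (blk 15, set 1) → L1-HIT  vc=[13]
10: 0x6a (blk 13, set 1) → VC-HIT  vc=[15]
11: 0x7d (blk 15, set 1) → VC-HIT  vc=[13]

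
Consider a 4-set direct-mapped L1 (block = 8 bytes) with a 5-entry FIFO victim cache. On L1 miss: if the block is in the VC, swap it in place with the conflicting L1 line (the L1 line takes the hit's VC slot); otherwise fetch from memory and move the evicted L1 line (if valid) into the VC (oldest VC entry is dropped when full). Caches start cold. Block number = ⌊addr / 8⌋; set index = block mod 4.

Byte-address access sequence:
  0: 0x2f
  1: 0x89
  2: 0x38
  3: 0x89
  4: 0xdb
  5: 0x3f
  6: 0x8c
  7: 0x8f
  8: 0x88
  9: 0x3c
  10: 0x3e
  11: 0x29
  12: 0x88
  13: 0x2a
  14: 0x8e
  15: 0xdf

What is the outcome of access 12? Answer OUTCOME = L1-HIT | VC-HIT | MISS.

0: 0x2f (blk 5, set 1) → MISS  vc=[]
1: 0x89 (blk 17, set 1) → MISS  vc=[5]
2: 0x38 (blk 7, set 3) → MISS  vc=[5]
3: 0x89 (blk 17, set 1) → L1-HIT  vc=[5]
4: 0xdb (blk 27, set 3) → MISS  vc=[5, 7]
5: 0x3f (blk 7, set 3) → VC-HIT  vc=[5, 27]
6: 0x8c (blk 17, set 1) → L1-HIT  vc=[5, 27]
7: 0x8f (blk 17, set 1) → L1-HIT  vc=[5, 27]
8: 0x88 (blk 17, set 1) → L1-HIT  vc=[5, 27]
9: 0x3c (blk 7, set 3) → L1-HIT  vc=[5, 27]
10: 0x3e (blk 7, set 3) → L1-HIT  vc=[5, 27]
11: 0x29 (blk 5, set 1) → VC-HIT  vc=[17, 27]
12: 0x88 (blk 17, set 1) → VC-HIT  vc=[5, 27]
13: 0x2a (blk 5, set 1) → VC-HIT  vc=[17, 27]
14: 0x8e (blk 17, set 1) → VC-HIT  vc=[5, 27]
15: 0xdf (blk 27, set 3) → VC-HIT  vc=[5, 7]

OUTCOME = VC-HIT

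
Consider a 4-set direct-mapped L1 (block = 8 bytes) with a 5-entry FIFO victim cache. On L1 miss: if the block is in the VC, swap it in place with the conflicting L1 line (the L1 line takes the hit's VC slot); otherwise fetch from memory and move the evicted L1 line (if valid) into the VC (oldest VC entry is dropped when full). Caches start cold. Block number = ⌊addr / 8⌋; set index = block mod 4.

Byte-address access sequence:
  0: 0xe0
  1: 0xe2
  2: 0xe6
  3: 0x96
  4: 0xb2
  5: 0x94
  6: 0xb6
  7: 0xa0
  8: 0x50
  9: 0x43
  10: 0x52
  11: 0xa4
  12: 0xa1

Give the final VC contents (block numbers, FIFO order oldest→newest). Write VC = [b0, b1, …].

VC = [18, 28, 22, 8]

0: 0xe0 (blk 28, set 0) → MISS  vc=[]
1: 0xe2 (blk 28, set 0) → L1-HIT  vc=[]
2: 0xe6 (blk 28, set 0) → L1-HIT  vc=[]
3: 0x96 (blk 18, set 2) → MISS  vc=[]
4: 0xb2 (blk 22, set 2) → MISS  vc=[18]
5: 0x94 (blk 18, set 2) → VC-HIT  vc=[22]
6: 0xb6 (blk 22, set 2) → VC-HIT  vc=[18]
7: 0xa0 (blk 20, set 0) → MISS  vc=[18, 28]
8: 0x50 (blk 10, set 2) → MISS  vc=[18, 28, 22]
9: 0x43 (blk 8, set 0) → MISS  vc=[18, 28, 22, 20]
10: 0x52 (blk 10, set 2) → L1-HIT  vc=[18, 28, 22, 20]
11: 0xa4 (blk 20, set 0) → VC-HIT  vc=[18, 28, 22, 8]
12: 0xa1 (blk 20, set 0) → L1-HIT  vc=[18, 28, 22, 8]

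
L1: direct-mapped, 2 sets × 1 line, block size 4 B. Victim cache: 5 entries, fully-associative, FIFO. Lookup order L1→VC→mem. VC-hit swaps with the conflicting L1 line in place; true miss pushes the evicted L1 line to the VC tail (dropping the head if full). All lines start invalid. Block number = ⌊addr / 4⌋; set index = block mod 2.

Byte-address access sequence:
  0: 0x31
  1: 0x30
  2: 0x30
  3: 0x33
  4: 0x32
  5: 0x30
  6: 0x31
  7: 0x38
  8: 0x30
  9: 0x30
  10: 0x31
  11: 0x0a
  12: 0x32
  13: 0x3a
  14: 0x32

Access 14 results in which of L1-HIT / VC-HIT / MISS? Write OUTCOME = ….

OUTCOME = VC-HIT

#0 0x31→b12/s0 MISS; vc=[]
#1 0x30→b12/s0 L1-HIT; vc=[]
#2 0x30→b12/s0 L1-HIT; vc=[]
#3 0x33→b12/s0 L1-HIT; vc=[]
#4 0x32→b12/s0 L1-HIT; vc=[]
#5 0x30→b12/s0 L1-HIT; vc=[]
#6 0x31→b12/s0 L1-HIT; vc=[]
#7 0x38→b14/s0 MISS; vc=[12]
#8 0x30→b12/s0 VC-HIT; vc=[14]
#9 0x30→b12/s0 L1-HIT; vc=[14]
#10 0x31→b12/s0 L1-HIT; vc=[14]
#11 0xa→b2/s0 MISS; vc=[14,12]
#12 0x32→b12/s0 VC-HIT; vc=[14,2]
#13 0x3a→b14/s0 VC-HIT; vc=[12,2]
#14 0x32→b12/s0 VC-HIT; vc=[14,2]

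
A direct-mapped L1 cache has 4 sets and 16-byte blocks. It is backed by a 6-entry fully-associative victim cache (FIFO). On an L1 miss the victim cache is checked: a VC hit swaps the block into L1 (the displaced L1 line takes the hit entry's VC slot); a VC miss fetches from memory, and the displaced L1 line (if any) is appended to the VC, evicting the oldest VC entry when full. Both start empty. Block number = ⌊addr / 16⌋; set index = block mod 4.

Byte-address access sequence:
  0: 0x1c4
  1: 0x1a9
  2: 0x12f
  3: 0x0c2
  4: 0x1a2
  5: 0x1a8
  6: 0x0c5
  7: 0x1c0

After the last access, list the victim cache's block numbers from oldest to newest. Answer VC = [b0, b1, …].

VC = [18, 12]

  [0] addr=0x1c4 blk=28 s=0: MISS | VC []
  [1] addr=0x1a9 blk=26 s=2: MISS | VC []
  [2] addr=0x12f blk=18 s=2: MISS | VC [26]
  [3] addr=0xc2 blk=12 s=0: MISS | VC [26, 28]
  [4] addr=0x1a2 blk=26 s=2: VC-HIT | VC [18, 28]
  [5] addr=0x1a8 blk=26 s=2: L1-HIT | VC [18, 28]
  [6] addr=0xc5 blk=12 s=0: L1-HIT | VC [18, 28]
  [7] addr=0x1c0 blk=28 s=0: VC-HIT | VC [18, 12]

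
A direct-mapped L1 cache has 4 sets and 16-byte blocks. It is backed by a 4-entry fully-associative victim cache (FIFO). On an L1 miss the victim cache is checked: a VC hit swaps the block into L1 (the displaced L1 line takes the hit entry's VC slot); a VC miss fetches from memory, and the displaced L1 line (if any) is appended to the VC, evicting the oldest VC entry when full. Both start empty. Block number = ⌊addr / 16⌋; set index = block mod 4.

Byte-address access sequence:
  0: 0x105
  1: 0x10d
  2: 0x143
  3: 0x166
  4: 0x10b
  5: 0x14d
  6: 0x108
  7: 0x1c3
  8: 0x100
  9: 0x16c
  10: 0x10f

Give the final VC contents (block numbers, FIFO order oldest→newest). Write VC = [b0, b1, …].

VC = [20, 28]

0: 0x105 (blk 16, set 0) → MISS  vc=[]
1: 0x10d (blk 16, set 0) → L1-HIT  vc=[]
2: 0x143 (blk 20, set 0) → MISS  vc=[16]
3: 0x166 (blk 22, set 2) → MISS  vc=[16]
4: 0x10b (blk 16, set 0) → VC-HIT  vc=[20]
5: 0x14d (blk 20, set 0) → VC-HIT  vc=[16]
6: 0x108 (blk 16, set 0) → VC-HIT  vc=[20]
7: 0x1c3 (blk 28, set 0) → MISS  vc=[20, 16]
8: 0x100 (blk 16, set 0) → VC-HIT  vc=[20, 28]
9: 0x16c (blk 22, set 2) → L1-HIT  vc=[20, 28]
10: 0x10f (blk 16, set 0) → L1-HIT  vc=[20, 28]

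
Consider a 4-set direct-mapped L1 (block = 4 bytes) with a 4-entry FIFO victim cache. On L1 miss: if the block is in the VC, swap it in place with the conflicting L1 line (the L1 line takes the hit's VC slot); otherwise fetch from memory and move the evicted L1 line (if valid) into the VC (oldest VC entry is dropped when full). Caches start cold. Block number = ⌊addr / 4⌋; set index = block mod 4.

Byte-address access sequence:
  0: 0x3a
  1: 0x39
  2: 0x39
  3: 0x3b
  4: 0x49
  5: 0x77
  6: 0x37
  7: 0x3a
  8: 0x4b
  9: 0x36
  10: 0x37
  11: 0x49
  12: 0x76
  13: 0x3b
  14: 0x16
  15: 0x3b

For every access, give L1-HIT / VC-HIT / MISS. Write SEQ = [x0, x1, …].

  [0] addr=0x3a blk=14 s=2: MISS | VC []
  [1] addr=0x39 blk=14 s=2: L1-HIT | VC []
  [2] addr=0x39 blk=14 s=2: L1-HIT | VC []
  [3] addr=0x3b blk=14 s=2: L1-HIT | VC []
  [4] addr=0x49 blk=18 s=2: MISS | VC [14]
  [5] addr=0x77 blk=29 s=1: MISS | VC [14]
  [6] addr=0x37 blk=13 s=1: MISS | VC [14, 29]
  [7] addr=0x3a blk=14 s=2: VC-HIT | VC [18, 29]
  [8] addr=0x4b blk=18 s=2: VC-HIT | VC [14, 29]
  [9] addr=0x36 blk=13 s=1: L1-HIT | VC [14, 29]
  [10] addr=0x37 blk=13 s=1: L1-HIT | VC [14, 29]
  [11] addr=0x49 blk=18 s=2: L1-HIT | VC [14, 29]
  [12] addr=0x76 blk=29 s=1: VC-HIT | VC [14, 13]
  [13] addr=0x3b blk=14 s=2: VC-HIT | VC [18, 13]
  [14] addr=0x16 blk=5 s=1: MISS | VC [18, 13, 29]
  [15] addr=0x3b blk=14 s=2: L1-HIT | VC [18, 13, 29]

SEQ = [MISS, L1-HIT, L1-HIT, L1-HIT, MISS, MISS, MISS, VC-HIT, VC-HIT, L1-HIT, L1-HIT, L1-HIT, VC-HIT, VC-HIT, MISS, L1-HIT]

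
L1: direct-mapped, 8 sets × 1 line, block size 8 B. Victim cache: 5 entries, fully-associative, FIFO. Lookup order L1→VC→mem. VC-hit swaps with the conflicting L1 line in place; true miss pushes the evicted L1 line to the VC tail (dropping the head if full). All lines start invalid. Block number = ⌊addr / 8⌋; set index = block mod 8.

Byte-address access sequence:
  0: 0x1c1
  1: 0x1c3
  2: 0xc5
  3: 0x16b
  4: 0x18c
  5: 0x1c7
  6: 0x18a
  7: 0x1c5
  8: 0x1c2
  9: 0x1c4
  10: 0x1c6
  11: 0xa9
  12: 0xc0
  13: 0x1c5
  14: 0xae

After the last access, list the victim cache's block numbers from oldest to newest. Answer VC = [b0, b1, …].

VC = [24, 45]

#0 0x1c1→b56/s0 MISS; vc=[]
#1 0x1c3→b56/s0 L1-HIT; vc=[]
#2 0xc5→b24/s0 MISS; vc=[56]
#3 0x16b→b45/s5 MISS; vc=[56]
#4 0x18c→b49/s1 MISS; vc=[56]
#5 0x1c7→b56/s0 VC-HIT; vc=[24]
#6 0x18a→b49/s1 L1-HIT; vc=[24]
#7 0x1c5→b56/s0 L1-HIT; vc=[24]
#8 0x1c2→b56/s0 L1-HIT; vc=[24]
#9 0x1c4→b56/s0 L1-HIT; vc=[24]
#10 0x1c6→b56/s0 L1-HIT; vc=[24]
#11 0xa9→b21/s5 MISS; vc=[24,45]
#12 0xc0→b24/s0 VC-HIT; vc=[56,45]
#13 0x1c5→b56/s0 VC-HIT; vc=[24,45]
#14 0xae→b21/s5 L1-HIT; vc=[24,45]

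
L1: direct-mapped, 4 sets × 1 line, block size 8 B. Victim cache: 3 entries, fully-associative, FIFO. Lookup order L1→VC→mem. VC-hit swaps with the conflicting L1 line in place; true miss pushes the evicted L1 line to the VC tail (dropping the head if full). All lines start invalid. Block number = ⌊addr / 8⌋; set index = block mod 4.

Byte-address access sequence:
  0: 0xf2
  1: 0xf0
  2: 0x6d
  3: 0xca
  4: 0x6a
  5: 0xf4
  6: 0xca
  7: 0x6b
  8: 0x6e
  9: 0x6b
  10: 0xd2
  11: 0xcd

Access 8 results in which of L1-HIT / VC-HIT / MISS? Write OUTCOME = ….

OUTCOME = L1-HIT

  [0] addr=0xf2 blk=30 s=2: MISS | VC []
  [1] addr=0xf0 blk=30 s=2: L1-HIT | VC []
  [2] addr=0x6d blk=13 s=1: MISS | VC []
  [3] addr=0xca blk=25 s=1: MISS | VC [13]
  [4] addr=0x6a blk=13 s=1: VC-HIT | VC [25]
  [5] addr=0xf4 blk=30 s=2: L1-HIT | VC [25]
  [6] addr=0xca blk=25 s=1: VC-HIT | VC [13]
  [7] addr=0x6b blk=13 s=1: VC-HIT | VC [25]
  [8] addr=0x6e blk=13 s=1: L1-HIT | VC [25]
  [9] addr=0x6b blk=13 s=1: L1-HIT | VC [25]
  [10] addr=0xd2 blk=26 s=2: MISS | VC [25, 30]
  [11] addr=0xcd blk=25 s=1: VC-HIT | VC [13, 30]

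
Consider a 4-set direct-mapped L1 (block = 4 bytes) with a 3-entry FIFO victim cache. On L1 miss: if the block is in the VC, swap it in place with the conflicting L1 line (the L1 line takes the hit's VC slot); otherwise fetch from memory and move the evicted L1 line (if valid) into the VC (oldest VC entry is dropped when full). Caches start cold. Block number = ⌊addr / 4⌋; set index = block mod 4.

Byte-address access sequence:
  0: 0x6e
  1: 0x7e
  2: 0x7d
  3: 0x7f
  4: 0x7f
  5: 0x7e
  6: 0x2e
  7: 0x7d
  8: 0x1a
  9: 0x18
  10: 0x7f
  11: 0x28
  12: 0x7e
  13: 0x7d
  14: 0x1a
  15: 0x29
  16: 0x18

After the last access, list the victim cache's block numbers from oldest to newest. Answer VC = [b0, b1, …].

#0 0x6e→b27/s3 MISS; vc=[]
#1 0x7e→b31/s3 MISS; vc=[27]
#2 0x7d→b31/s3 L1-HIT; vc=[27]
#3 0x7f→b31/s3 L1-HIT; vc=[27]
#4 0x7f→b31/s3 L1-HIT; vc=[27]
#5 0x7e→b31/s3 L1-HIT; vc=[27]
#6 0x2e→b11/s3 MISS; vc=[27,31]
#7 0x7d→b31/s3 VC-HIT; vc=[27,11]
#8 0x1a→b6/s2 MISS; vc=[27,11]
#9 0x18→b6/s2 L1-HIT; vc=[27,11]
#10 0x7f→b31/s3 L1-HIT; vc=[27,11]
#11 0x28→b10/s2 MISS; vc=[27,11,6]
#12 0x7e→b31/s3 L1-HIT; vc=[27,11,6]
#13 0x7d→b31/s3 L1-HIT; vc=[27,11,6]
#14 0x1a→b6/s2 VC-HIT; vc=[27,11,10]
#15 0x29→b10/s2 VC-HIT; vc=[27,11,6]
#16 0x18→b6/s2 VC-HIT; vc=[27,11,10]

VC = [27, 11, 10]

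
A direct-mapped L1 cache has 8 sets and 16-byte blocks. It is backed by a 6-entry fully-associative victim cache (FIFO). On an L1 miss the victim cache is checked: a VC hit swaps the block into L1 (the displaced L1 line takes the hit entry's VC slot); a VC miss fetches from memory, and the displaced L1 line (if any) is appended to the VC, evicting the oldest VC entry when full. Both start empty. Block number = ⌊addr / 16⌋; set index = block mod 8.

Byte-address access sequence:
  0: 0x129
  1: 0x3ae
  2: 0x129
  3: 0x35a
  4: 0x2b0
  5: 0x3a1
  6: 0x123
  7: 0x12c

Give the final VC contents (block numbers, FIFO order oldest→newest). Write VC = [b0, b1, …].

#0 0x129→b18/s2 MISS; vc=[]
#1 0x3ae→b58/s2 MISS; vc=[18]
#2 0x129→b18/s2 VC-HIT; vc=[58]
#3 0x35a→b53/s5 MISS; vc=[58]
#4 0x2b0→b43/s3 MISS; vc=[58]
#5 0x3a1→b58/s2 VC-HIT; vc=[18]
#6 0x123→b18/s2 VC-HIT; vc=[58]
#7 0x12c→b18/s2 L1-HIT; vc=[58]

VC = [58]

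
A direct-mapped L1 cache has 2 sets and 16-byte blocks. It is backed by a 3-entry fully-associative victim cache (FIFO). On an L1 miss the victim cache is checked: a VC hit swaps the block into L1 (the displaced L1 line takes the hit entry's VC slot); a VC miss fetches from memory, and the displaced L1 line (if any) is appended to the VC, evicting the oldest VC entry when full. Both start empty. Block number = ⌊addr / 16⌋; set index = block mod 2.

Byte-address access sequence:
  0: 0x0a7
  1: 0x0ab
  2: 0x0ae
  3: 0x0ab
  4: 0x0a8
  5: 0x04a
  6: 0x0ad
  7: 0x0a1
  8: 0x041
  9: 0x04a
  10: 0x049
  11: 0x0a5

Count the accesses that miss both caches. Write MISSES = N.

0: 0xa7 (blk 10, set 0) → MISS  vc=[]
1: 0xab (blk 10, set 0) → L1-HIT  vc=[]
2: 0xae (blk 10, set 0) → L1-HIT  vc=[]
3: 0xab (blk 10, set 0) → L1-HIT  vc=[]
4: 0xa8 (blk 10, set 0) → L1-HIT  vc=[]
5: 0x4a (blk 4, set 0) → MISS  vc=[10]
6: 0xad (blk 10, set 0) → VC-HIT  vc=[4]
7: 0xa1 (blk 10, set 0) → L1-HIT  vc=[4]
8: 0x41 (blk 4, set 0) → VC-HIT  vc=[10]
9: 0x4a (blk 4, set 0) → L1-HIT  vc=[10]
10: 0x49 (blk 4, set 0) → L1-HIT  vc=[10]
11: 0xa5 (blk 10, set 0) → VC-HIT  vc=[4]

MISSES = 2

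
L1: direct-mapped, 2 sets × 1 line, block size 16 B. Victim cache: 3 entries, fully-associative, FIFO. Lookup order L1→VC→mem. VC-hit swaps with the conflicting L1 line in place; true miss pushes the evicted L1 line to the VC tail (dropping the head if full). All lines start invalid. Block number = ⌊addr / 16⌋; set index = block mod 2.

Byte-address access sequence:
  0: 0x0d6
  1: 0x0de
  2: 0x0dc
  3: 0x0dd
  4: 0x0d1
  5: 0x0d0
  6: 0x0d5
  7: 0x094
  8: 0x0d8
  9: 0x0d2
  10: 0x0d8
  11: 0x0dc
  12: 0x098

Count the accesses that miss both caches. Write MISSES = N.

0: 0xd6 (blk 13, set 1) → MISS  vc=[]
1: 0xde (blk 13, set 1) → L1-HIT  vc=[]
2: 0xdc (blk 13, set 1) → L1-HIT  vc=[]
3: 0xdd (blk 13, set 1) → L1-HIT  vc=[]
4: 0xd1 (blk 13, set 1) → L1-HIT  vc=[]
5: 0xd0 (blk 13, set 1) → L1-HIT  vc=[]
6: 0xd5 (blk 13, set 1) → L1-HIT  vc=[]
7: 0x94 (blk 9, set 1) → MISS  vc=[13]
8: 0xd8 (blk 13, set 1) → VC-HIT  vc=[9]
9: 0xd2 (blk 13, set 1) → L1-HIT  vc=[9]
10: 0xd8 (blk 13, set 1) → L1-HIT  vc=[9]
11: 0xdc (blk 13, set 1) → L1-HIT  vc=[9]
12: 0x98 (blk 9, set 1) → VC-HIT  vc=[13]

MISSES = 2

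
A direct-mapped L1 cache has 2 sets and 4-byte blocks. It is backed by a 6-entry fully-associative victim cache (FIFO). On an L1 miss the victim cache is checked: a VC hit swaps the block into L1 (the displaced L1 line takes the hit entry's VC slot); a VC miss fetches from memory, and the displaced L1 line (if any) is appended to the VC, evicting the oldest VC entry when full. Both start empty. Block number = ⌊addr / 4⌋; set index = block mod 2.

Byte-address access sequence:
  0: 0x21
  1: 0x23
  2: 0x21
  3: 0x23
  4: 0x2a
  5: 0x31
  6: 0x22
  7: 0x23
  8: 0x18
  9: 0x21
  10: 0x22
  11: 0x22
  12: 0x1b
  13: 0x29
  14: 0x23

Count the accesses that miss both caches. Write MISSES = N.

MISSES = 4

0: 0x21 (blk 8, set 0) → MISS  vc=[]
1: 0x23 (blk 8, set 0) → L1-HIT  vc=[]
2: 0x21 (blk 8, set 0) → L1-HIT  vc=[]
3: 0x23 (blk 8, set 0) → L1-HIT  vc=[]
4: 0x2a (blk 10, set 0) → MISS  vc=[8]
5: 0x31 (blk 12, set 0) → MISS  vc=[8, 10]
6: 0x22 (blk 8, set 0) → VC-HIT  vc=[12, 10]
7: 0x23 (blk 8, set 0) → L1-HIT  vc=[12, 10]
8: 0x18 (blk 6, set 0) → MISS  vc=[12, 10, 8]
9: 0x21 (blk 8, set 0) → VC-HIT  vc=[12, 10, 6]
10: 0x22 (blk 8, set 0) → L1-HIT  vc=[12, 10, 6]
11: 0x22 (blk 8, set 0) → L1-HIT  vc=[12, 10, 6]
12: 0x1b (blk 6, set 0) → VC-HIT  vc=[12, 10, 8]
13: 0x29 (blk 10, set 0) → VC-HIT  vc=[12, 6, 8]
14: 0x23 (blk 8, set 0) → VC-HIT  vc=[12, 6, 10]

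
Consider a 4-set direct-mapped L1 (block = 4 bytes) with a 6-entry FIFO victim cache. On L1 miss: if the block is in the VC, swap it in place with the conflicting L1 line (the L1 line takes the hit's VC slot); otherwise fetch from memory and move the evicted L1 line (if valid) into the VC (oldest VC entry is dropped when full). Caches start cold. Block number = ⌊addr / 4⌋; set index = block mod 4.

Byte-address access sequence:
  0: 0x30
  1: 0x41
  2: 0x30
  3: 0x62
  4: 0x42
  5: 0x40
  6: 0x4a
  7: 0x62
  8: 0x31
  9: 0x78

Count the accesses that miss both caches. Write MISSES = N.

MISSES = 5

  [0] addr=0x30 blk=12 s=0: MISS | VC []
  [1] addr=0x41 blk=16 s=0: MISS | VC [12]
  [2] addr=0x30 blk=12 s=0: VC-HIT | VC [16]
  [3] addr=0x62 blk=24 s=0: MISS | VC [16, 12]
  [4] addr=0x42 blk=16 s=0: VC-HIT | VC [24, 12]
  [5] addr=0x40 blk=16 s=0: L1-HIT | VC [24, 12]
  [6] addr=0x4a blk=18 s=2: MISS | VC [24, 12]
  [7] addr=0x62 blk=24 s=0: VC-HIT | VC [16, 12]
  [8] addr=0x31 blk=12 s=0: VC-HIT | VC [16, 24]
  [9] addr=0x78 blk=30 s=2: MISS | VC [16, 24, 18]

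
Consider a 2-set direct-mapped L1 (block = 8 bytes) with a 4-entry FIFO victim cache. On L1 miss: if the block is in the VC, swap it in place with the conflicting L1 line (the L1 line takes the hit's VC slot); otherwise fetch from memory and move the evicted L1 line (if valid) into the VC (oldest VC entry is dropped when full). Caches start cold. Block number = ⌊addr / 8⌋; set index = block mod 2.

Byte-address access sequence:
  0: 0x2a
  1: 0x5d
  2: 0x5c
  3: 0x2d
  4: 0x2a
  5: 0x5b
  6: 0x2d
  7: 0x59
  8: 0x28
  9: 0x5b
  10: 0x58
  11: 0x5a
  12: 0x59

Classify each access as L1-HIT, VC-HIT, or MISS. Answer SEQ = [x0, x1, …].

0: 0x2a (blk 5, set 1) → MISS  vc=[]
1: 0x5d (blk 11, set 1) → MISS  vc=[5]
2: 0x5c (blk 11, set 1) → L1-HIT  vc=[5]
3: 0x2d (blk 5, set 1) → VC-HIT  vc=[11]
4: 0x2a (blk 5, set 1) → L1-HIT  vc=[11]
5: 0x5b (blk 11, set 1) → VC-HIT  vc=[5]
6: 0x2d (blk 5, set 1) → VC-HIT  vc=[11]
7: 0x59 (blk 11, set 1) → VC-HIT  vc=[5]
8: 0x28 (blk 5, set 1) → VC-HIT  vc=[11]
9: 0x5b (blk 11, set 1) → VC-HIT  vc=[5]
10: 0x58 (blk 11, set 1) → L1-HIT  vc=[5]
11: 0x5a (blk 11, set 1) → L1-HIT  vc=[5]
12: 0x59 (blk 11, set 1) → L1-HIT  vc=[5]

SEQ = [MISS, MISS, L1-HIT, VC-HIT, L1-HIT, VC-HIT, VC-HIT, VC-HIT, VC-HIT, VC-HIT, L1-HIT, L1-HIT, L1-HIT]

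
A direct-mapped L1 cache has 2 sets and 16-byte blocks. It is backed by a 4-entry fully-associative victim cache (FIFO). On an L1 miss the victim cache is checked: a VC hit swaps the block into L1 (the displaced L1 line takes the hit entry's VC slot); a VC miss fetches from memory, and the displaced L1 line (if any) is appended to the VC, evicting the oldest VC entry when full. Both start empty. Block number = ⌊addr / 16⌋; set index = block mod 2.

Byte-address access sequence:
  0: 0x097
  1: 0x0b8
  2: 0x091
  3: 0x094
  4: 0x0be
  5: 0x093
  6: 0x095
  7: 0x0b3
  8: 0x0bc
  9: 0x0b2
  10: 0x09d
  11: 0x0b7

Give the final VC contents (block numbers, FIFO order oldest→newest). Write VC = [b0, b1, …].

#0 0x97→b9/s1 MISS; vc=[]
#1 0xb8→b11/s1 MISS; vc=[9]
#2 0x91→b9/s1 VC-HIT; vc=[11]
#3 0x94→b9/s1 L1-HIT; vc=[11]
#4 0xbe→b11/s1 VC-HIT; vc=[9]
#5 0x93→b9/s1 VC-HIT; vc=[11]
#6 0x95→b9/s1 L1-HIT; vc=[11]
#7 0xb3→b11/s1 VC-HIT; vc=[9]
#8 0xbc→b11/s1 L1-HIT; vc=[9]
#9 0xb2→b11/s1 L1-HIT; vc=[9]
#10 0x9d→b9/s1 VC-HIT; vc=[11]
#11 0xb7→b11/s1 VC-HIT; vc=[9]

VC = [9]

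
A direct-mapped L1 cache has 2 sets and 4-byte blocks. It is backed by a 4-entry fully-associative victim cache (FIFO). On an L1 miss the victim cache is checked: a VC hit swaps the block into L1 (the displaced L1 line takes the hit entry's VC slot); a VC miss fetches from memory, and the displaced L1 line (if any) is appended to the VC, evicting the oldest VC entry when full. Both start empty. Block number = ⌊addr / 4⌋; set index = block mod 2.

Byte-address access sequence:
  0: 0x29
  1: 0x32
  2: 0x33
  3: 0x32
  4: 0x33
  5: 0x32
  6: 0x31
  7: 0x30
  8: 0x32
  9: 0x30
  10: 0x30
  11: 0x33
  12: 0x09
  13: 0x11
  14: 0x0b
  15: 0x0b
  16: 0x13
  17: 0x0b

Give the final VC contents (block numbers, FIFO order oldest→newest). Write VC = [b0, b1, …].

VC = [10, 12, 4]

#0 0x29→b10/s0 MISS; vc=[]
#1 0x32→b12/s0 MISS; vc=[10]
#2 0x33→b12/s0 L1-HIT; vc=[10]
#3 0x32→b12/s0 L1-HIT; vc=[10]
#4 0x33→b12/s0 L1-HIT; vc=[10]
#5 0x32→b12/s0 L1-HIT; vc=[10]
#6 0x31→b12/s0 L1-HIT; vc=[10]
#7 0x30→b12/s0 L1-HIT; vc=[10]
#8 0x32→b12/s0 L1-HIT; vc=[10]
#9 0x30→b12/s0 L1-HIT; vc=[10]
#10 0x30→b12/s0 L1-HIT; vc=[10]
#11 0x33→b12/s0 L1-HIT; vc=[10]
#12 0x9→b2/s0 MISS; vc=[10,12]
#13 0x11→b4/s0 MISS; vc=[10,12,2]
#14 0xb→b2/s0 VC-HIT; vc=[10,12,4]
#15 0xb→b2/s0 L1-HIT; vc=[10,12,4]
#16 0x13→b4/s0 VC-HIT; vc=[10,12,2]
#17 0xb→b2/s0 VC-HIT; vc=[10,12,4]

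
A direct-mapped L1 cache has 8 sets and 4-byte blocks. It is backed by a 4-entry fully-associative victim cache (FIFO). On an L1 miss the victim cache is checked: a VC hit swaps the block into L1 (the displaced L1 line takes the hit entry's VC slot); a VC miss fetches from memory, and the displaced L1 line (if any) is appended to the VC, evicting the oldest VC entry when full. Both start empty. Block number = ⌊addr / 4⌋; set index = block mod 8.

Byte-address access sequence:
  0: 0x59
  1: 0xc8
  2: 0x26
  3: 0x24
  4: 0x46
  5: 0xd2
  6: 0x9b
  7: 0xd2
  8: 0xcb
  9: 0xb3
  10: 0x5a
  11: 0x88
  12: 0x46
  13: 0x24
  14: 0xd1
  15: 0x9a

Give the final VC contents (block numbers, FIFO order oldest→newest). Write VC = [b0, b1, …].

VC = [17, 22, 44, 50]

  [0] addr=0x59 blk=22 s=6: MISS | VC []
  [1] addr=0xc8 blk=50 s=2: MISS | VC []
  [2] addr=0x26 blk=9 s=1: MISS | VC []
  [3] addr=0x24 blk=9 s=1: L1-HIT | VC []
  [4] addr=0x46 blk=17 s=1: MISS | VC [9]
  [5] addr=0xd2 blk=52 s=4: MISS | VC [9]
  [6] addr=0x9b blk=38 s=6: MISS | VC [9, 22]
  [7] addr=0xd2 blk=52 s=4: L1-HIT | VC [9, 22]
  [8] addr=0xcb blk=50 s=2: L1-HIT | VC [9, 22]
  [9] addr=0xb3 blk=44 s=4: MISS | VC [9, 22, 52]
  [10] addr=0x5a blk=22 s=6: VC-HIT | VC [9, 38, 52]
  [11] addr=0x88 blk=34 s=2: MISS | VC [9, 38, 52, 50]
  [12] addr=0x46 blk=17 s=1: L1-HIT | VC [9, 38, 52, 50]
  [13] addr=0x24 blk=9 s=1: VC-HIT | VC [17, 38, 52, 50]
  [14] addr=0xd1 blk=52 s=4: VC-HIT | VC [17, 38, 44, 50]
  [15] addr=0x9a blk=38 s=6: VC-HIT | VC [17, 22, 44, 50]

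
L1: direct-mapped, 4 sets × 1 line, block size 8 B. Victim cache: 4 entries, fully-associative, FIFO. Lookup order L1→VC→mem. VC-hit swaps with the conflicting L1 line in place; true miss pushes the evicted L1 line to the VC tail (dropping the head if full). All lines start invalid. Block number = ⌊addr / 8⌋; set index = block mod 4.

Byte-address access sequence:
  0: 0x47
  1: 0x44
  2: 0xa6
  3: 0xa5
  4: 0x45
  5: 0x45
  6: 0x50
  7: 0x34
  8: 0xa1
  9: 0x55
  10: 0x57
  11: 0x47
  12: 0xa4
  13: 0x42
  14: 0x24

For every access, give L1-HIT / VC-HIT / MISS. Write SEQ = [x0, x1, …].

#0 0x47→b8/s0 MISS; vc=[]
#1 0x44→b8/s0 L1-HIT; vc=[]
#2 0xa6→b20/s0 MISS; vc=[8]
#3 0xa5→b20/s0 L1-HIT; vc=[8]
#4 0x45→b8/s0 VC-HIT; vc=[20]
#5 0x45→b8/s0 L1-HIT; vc=[20]
#6 0x50→b10/s2 MISS; vc=[20]
#7 0x34→b6/s2 MISS; vc=[20,10]
#8 0xa1→b20/s0 VC-HIT; vc=[8,10]
#9 0x55→b10/s2 VC-HIT; vc=[8,6]
#10 0x57→b10/s2 L1-HIT; vc=[8,6]
#11 0x47→b8/s0 VC-HIT; vc=[20,6]
#12 0xa4→b20/s0 VC-HIT; vc=[8,6]
#13 0x42→b8/s0 VC-HIT; vc=[20,6]
#14 0x24→b4/s0 MISS; vc=[20,6,8]

SEQ = [MISS, L1-HIT, MISS, L1-HIT, VC-HIT, L1-HIT, MISS, MISS, VC-HIT, VC-HIT, L1-HIT, VC-HIT, VC-HIT, VC-HIT, MISS]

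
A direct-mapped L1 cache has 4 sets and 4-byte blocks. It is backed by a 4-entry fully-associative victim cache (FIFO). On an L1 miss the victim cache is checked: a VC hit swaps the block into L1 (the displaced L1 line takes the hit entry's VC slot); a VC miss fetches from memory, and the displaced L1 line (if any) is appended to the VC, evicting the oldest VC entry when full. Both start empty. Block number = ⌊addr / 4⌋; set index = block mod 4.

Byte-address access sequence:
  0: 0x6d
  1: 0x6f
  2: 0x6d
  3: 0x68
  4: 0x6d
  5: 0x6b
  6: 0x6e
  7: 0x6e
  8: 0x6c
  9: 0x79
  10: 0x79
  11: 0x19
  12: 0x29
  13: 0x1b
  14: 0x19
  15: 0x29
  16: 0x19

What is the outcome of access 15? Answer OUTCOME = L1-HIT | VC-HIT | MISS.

#0 0x6d→b27/s3 MISS; vc=[]
#1 0x6f→b27/s3 L1-HIT; vc=[]
#2 0x6d→b27/s3 L1-HIT; vc=[]
#3 0x68→b26/s2 MISS; vc=[]
#4 0x6d→b27/s3 L1-HIT; vc=[]
#5 0x6b→b26/s2 L1-HIT; vc=[]
#6 0x6e→b27/s3 L1-HIT; vc=[]
#7 0x6e→b27/s3 L1-HIT; vc=[]
#8 0x6c→b27/s3 L1-HIT; vc=[]
#9 0x79→b30/s2 MISS; vc=[26]
#10 0x79→b30/s2 L1-HIT; vc=[26]
#11 0x19→b6/s2 MISS; vc=[26,30]
#12 0x29→b10/s2 MISS; vc=[26,30,6]
#13 0x1b→b6/s2 VC-HIT; vc=[26,30,10]
#14 0x19→b6/s2 L1-HIT; vc=[26,30,10]
#15 0x29→b10/s2 VC-HIT; vc=[26,30,6]
#16 0x19→b6/s2 VC-HIT; vc=[26,30,10]

OUTCOME = VC-HIT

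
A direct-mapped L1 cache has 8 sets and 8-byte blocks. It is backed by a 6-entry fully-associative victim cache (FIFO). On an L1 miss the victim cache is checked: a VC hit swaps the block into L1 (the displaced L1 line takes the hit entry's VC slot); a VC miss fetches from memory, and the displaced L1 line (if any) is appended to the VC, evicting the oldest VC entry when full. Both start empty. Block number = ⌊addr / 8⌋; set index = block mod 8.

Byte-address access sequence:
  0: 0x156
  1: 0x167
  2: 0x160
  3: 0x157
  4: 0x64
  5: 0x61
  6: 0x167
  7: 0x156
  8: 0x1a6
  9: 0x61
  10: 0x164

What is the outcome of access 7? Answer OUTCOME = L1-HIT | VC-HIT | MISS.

#0 0x156→b42/s2 MISS; vc=[]
#1 0x167→b44/s4 MISS; vc=[]
#2 0x160→b44/s4 L1-HIT; vc=[]
#3 0x157→b42/s2 L1-HIT; vc=[]
#4 0x64→b12/s4 MISS; vc=[44]
#5 0x61→b12/s4 L1-HIT; vc=[44]
#6 0x167→b44/s4 VC-HIT; vc=[12]
#7 0x156→b42/s2 L1-HIT; vc=[12]
#8 0x1a6→b52/s4 MISS; vc=[12,44]
#9 0x61→b12/s4 VC-HIT; vc=[52,44]
#10 0x164→b44/s4 VC-HIT; vc=[52,12]

OUTCOME = L1-HIT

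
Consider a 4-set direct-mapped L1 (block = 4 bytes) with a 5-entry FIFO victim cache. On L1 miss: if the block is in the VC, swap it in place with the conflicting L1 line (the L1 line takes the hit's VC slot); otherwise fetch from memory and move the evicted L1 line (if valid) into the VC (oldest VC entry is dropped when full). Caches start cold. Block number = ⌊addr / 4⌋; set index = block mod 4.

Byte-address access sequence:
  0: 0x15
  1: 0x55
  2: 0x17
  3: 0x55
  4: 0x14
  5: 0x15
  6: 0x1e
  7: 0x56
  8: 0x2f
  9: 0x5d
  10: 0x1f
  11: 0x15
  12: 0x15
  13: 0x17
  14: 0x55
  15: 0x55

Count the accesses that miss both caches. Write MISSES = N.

#0 0x15→b5/s1 MISS; vc=[]
#1 0x55→b21/s1 MISS; vc=[5]
#2 0x17→b5/s1 VC-HIT; vc=[21]
#3 0x55→b21/s1 VC-HIT; vc=[5]
#4 0x14→b5/s1 VC-HIT; vc=[21]
#5 0x15→b5/s1 L1-HIT; vc=[21]
#6 0x1e→b7/s3 MISS; vc=[21]
#7 0x56→b21/s1 VC-HIT; vc=[5]
#8 0x2f→b11/s3 MISS; vc=[5,7]
#9 0x5d→b23/s3 MISS; vc=[5,7,11]
#10 0x1f→b7/s3 VC-HIT; vc=[5,23,11]
#11 0x15→b5/s1 VC-HIT; vc=[21,23,11]
#12 0x15→b5/s1 L1-HIT; vc=[21,23,11]
#13 0x17→b5/s1 L1-HIT; vc=[21,23,11]
#14 0x55→b21/s1 VC-HIT; vc=[5,23,11]
#15 0x55→b21/s1 L1-HIT; vc=[5,23,11]

MISSES = 5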